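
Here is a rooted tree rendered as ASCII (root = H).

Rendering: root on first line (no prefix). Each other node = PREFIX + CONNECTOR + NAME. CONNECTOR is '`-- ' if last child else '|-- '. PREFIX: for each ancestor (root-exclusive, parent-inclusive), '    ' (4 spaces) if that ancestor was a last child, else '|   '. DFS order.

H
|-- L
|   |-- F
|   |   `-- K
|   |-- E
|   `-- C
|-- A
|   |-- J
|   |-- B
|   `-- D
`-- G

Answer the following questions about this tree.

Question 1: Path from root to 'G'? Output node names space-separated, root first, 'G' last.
Walk down from root: H -> G

Answer: H G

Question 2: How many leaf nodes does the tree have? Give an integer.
Leaves (nodes with no children): B, C, D, E, G, J, K

Answer: 7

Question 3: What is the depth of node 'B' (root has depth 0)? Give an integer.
Path from root to B: H -> A -> B
Depth = number of edges = 2

Answer: 2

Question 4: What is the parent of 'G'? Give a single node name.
Answer: H

Derivation:
Scan adjacency: G appears as child of H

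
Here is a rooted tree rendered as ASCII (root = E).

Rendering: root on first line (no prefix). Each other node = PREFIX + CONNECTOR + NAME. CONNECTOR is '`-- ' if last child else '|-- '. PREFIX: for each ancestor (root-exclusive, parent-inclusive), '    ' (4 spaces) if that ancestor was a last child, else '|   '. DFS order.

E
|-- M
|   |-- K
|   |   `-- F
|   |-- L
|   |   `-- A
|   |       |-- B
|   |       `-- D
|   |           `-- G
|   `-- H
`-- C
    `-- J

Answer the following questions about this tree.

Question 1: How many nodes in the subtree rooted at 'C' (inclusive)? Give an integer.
Answer: 2

Derivation:
Subtree rooted at C contains: C, J
Count = 2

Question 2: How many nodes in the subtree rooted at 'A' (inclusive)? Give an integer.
Subtree rooted at A contains: A, B, D, G
Count = 4

Answer: 4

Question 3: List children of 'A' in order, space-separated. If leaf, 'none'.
Node A's children (from adjacency): B, D

Answer: B D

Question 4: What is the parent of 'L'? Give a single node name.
Answer: M

Derivation:
Scan adjacency: L appears as child of M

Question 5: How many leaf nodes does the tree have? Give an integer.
Answer: 5

Derivation:
Leaves (nodes with no children): B, F, G, H, J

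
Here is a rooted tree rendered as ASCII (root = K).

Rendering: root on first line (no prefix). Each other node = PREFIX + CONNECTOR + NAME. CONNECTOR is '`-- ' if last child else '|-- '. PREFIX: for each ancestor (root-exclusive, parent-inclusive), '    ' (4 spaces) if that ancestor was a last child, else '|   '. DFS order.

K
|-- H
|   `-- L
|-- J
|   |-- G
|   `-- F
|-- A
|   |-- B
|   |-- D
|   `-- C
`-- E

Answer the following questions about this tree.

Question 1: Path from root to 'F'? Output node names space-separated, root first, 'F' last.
Walk down from root: K -> J -> F

Answer: K J F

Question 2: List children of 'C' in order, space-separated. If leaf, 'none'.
Answer: none

Derivation:
Node C's children (from adjacency): (leaf)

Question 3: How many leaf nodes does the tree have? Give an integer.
Answer: 7

Derivation:
Leaves (nodes with no children): B, C, D, E, F, G, L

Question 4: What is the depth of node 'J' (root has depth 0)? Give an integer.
Path from root to J: K -> J
Depth = number of edges = 1

Answer: 1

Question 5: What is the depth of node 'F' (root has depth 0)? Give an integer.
Answer: 2

Derivation:
Path from root to F: K -> J -> F
Depth = number of edges = 2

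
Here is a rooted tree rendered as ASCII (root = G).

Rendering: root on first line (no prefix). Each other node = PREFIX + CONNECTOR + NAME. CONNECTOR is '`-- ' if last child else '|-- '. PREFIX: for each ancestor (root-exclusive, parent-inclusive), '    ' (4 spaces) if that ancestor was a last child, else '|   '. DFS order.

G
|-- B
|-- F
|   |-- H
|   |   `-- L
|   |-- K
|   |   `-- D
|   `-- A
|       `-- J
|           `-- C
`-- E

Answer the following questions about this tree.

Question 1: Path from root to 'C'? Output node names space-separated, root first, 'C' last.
Walk down from root: G -> F -> A -> J -> C

Answer: G F A J C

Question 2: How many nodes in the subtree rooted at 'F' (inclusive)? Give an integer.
Answer: 8

Derivation:
Subtree rooted at F contains: A, C, D, F, H, J, K, L
Count = 8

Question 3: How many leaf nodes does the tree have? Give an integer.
Answer: 5

Derivation:
Leaves (nodes with no children): B, C, D, E, L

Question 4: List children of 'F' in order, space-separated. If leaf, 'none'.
Node F's children (from adjacency): H, K, A

Answer: H K A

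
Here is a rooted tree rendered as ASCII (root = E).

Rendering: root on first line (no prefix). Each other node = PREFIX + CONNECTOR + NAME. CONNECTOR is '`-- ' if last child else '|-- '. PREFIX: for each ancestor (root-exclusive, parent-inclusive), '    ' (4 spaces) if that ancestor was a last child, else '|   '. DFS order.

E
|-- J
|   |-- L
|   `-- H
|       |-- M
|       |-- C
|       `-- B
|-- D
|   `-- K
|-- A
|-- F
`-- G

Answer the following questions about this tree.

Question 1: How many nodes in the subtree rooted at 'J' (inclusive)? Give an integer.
Answer: 6

Derivation:
Subtree rooted at J contains: B, C, H, J, L, M
Count = 6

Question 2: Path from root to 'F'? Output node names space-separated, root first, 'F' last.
Walk down from root: E -> F

Answer: E F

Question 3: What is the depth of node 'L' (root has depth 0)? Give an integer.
Answer: 2

Derivation:
Path from root to L: E -> J -> L
Depth = number of edges = 2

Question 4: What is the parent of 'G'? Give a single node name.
Answer: E

Derivation:
Scan adjacency: G appears as child of E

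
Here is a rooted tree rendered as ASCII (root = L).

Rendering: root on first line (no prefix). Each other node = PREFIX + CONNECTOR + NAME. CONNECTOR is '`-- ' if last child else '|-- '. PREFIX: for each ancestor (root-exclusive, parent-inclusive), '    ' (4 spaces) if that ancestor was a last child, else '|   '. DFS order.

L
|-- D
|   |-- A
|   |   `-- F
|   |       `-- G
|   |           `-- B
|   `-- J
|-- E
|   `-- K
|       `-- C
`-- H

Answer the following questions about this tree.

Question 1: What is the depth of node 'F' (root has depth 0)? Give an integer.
Answer: 3

Derivation:
Path from root to F: L -> D -> A -> F
Depth = number of edges = 3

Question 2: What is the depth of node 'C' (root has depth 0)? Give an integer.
Path from root to C: L -> E -> K -> C
Depth = number of edges = 3

Answer: 3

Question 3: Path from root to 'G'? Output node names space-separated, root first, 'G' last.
Answer: L D A F G

Derivation:
Walk down from root: L -> D -> A -> F -> G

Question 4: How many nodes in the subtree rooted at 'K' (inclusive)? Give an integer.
Subtree rooted at K contains: C, K
Count = 2

Answer: 2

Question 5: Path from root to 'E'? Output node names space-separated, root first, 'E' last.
Walk down from root: L -> E

Answer: L E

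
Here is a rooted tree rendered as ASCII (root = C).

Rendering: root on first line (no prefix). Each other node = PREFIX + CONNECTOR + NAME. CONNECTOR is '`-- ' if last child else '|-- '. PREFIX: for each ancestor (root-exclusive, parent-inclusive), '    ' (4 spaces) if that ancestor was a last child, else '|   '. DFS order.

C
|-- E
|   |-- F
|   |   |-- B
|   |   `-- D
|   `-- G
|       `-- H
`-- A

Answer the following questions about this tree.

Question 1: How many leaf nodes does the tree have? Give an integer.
Leaves (nodes with no children): A, B, D, H

Answer: 4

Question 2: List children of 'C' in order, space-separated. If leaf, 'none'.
Answer: E A

Derivation:
Node C's children (from adjacency): E, A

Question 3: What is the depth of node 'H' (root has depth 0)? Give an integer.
Path from root to H: C -> E -> G -> H
Depth = number of edges = 3

Answer: 3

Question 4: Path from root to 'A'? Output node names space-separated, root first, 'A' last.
Walk down from root: C -> A

Answer: C A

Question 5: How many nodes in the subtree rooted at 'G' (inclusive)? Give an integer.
Subtree rooted at G contains: G, H
Count = 2

Answer: 2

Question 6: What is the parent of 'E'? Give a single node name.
Answer: C

Derivation:
Scan adjacency: E appears as child of C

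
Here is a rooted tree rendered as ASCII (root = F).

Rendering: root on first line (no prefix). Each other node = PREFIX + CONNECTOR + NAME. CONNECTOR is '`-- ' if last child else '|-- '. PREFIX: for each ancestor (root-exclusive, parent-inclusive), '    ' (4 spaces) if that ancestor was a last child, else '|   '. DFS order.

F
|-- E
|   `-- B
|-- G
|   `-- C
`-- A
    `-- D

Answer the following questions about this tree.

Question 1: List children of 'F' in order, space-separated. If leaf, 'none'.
Node F's children (from adjacency): E, G, A

Answer: E G A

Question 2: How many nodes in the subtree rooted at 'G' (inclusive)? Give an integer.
Subtree rooted at G contains: C, G
Count = 2

Answer: 2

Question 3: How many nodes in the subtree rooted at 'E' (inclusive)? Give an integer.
Subtree rooted at E contains: B, E
Count = 2

Answer: 2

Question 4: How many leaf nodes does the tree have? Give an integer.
Leaves (nodes with no children): B, C, D

Answer: 3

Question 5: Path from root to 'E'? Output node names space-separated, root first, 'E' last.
Walk down from root: F -> E

Answer: F E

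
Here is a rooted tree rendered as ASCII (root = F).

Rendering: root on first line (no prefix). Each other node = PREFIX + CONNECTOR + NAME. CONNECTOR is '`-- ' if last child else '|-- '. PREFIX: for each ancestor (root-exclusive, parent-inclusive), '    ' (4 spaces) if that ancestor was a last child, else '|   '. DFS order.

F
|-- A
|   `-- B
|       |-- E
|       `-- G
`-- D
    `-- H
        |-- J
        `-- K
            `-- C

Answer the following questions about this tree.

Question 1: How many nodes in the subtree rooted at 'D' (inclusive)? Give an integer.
Answer: 5

Derivation:
Subtree rooted at D contains: C, D, H, J, K
Count = 5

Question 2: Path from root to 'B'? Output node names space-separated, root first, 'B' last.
Answer: F A B

Derivation:
Walk down from root: F -> A -> B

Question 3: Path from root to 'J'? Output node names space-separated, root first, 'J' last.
Answer: F D H J

Derivation:
Walk down from root: F -> D -> H -> J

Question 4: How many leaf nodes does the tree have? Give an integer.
Leaves (nodes with no children): C, E, G, J

Answer: 4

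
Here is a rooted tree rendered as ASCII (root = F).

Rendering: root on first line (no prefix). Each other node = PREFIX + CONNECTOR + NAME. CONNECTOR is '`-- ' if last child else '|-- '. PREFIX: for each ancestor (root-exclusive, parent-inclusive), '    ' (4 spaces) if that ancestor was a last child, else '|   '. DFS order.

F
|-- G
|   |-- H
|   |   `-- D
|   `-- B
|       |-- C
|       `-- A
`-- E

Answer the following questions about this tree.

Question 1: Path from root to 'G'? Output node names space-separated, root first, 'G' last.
Walk down from root: F -> G

Answer: F G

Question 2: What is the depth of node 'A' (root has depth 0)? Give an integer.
Answer: 3

Derivation:
Path from root to A: F -> G -> B -> A
Depth = number of edges = 3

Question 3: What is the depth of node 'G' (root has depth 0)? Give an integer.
Answer: 1

Derivation:
Path from root to G: F -> G
Depth = number of edges = 1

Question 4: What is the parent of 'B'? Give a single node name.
Answer: G

Derivation:
Scan adjacency: B appears as child of G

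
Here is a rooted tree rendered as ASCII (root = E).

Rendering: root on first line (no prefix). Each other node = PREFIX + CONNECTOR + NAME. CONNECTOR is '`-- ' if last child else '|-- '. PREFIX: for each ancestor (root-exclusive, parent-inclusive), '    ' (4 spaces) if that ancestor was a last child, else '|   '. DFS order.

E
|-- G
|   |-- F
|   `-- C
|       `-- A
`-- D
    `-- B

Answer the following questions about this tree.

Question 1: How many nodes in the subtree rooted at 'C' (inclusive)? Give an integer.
Answer: 2

Derivation:
Subtree rooted at C contains: A, C
Count = 2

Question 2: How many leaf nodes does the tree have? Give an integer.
Leaves (nodes with no children): A, B, F

Answer: 3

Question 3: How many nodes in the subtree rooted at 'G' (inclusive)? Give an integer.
Answer: 4

Derivation:
Subtree rooted at G contains: A, C, F, G
Count = 4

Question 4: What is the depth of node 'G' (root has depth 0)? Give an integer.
Answer: 1

Derivation:
Path from root to G: E -> G
Depth = number of edges = 1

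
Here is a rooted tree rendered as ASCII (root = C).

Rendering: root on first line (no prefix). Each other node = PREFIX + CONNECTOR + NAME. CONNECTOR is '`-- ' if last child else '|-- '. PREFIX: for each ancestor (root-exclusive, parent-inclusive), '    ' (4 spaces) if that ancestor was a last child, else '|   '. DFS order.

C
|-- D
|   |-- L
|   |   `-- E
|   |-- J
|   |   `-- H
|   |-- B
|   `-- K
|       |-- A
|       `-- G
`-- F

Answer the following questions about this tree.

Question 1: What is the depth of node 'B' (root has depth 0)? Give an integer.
Path from root to B: C -> D -> B
Depth = number of edges = 2

Answer: 2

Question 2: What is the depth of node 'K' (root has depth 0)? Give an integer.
Path from root to K: C -> D -> K
Depth = number of edges = 2

Answer: 2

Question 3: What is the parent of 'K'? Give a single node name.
Answer: D

Derivation:
Scan adjacency: K appears as child of D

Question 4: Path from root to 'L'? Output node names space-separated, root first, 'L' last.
Answer: C D L

Derivation:
Walk down from root: C -> D -> L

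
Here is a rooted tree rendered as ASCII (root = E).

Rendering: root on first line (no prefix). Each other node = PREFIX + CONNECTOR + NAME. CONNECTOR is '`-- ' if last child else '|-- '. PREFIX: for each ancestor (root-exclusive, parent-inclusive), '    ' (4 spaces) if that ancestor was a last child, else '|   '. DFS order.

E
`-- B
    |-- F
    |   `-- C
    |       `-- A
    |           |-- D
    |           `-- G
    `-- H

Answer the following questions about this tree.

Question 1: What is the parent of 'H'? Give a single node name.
Scan adjacency: H appears as child of B

Answer: B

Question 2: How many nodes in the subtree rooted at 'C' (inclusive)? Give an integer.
Subtree rooted at C contains: A, C, D, G
Count = 4

Answer: 4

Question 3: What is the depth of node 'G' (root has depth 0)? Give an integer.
Path from root to G: E -> B -> F -> C -> A -> G
Depth = number of edges = 5

Answer: 5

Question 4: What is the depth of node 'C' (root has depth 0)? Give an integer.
Path from root to C: E -> B -> F -> C
Depth = number of edges = 3

Answer: 3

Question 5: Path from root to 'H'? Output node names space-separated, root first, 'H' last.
Answer: E B H

Derivation:
Walk down from root: E -> B -> H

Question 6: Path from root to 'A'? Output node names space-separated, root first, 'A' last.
Answer: E B F C A

Derivation:
Walk down from root: E -> B -> F -> C -> A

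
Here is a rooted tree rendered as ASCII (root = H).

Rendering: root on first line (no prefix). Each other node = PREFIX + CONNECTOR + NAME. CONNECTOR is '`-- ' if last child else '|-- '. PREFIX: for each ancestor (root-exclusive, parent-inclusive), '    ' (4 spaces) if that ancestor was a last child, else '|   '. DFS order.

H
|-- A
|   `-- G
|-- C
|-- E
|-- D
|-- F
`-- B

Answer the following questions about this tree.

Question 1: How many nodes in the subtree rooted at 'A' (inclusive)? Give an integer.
Answer: 2

Derivation:
Subtree rooted at A contains: A, G
Count = 2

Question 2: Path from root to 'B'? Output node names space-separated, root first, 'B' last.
Walk down from root: H -> B

Answer: H B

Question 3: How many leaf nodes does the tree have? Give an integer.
Leaves (nodes with no children): B, C, D, E, F, G

Answer: 6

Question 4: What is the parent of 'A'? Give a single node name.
Answer: H

Derivation:
Scan adjacency: A appears as child of H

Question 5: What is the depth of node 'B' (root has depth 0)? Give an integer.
Answer: 1

Derivation:
Path from root to B: H -> B
Depth = number of edges = 1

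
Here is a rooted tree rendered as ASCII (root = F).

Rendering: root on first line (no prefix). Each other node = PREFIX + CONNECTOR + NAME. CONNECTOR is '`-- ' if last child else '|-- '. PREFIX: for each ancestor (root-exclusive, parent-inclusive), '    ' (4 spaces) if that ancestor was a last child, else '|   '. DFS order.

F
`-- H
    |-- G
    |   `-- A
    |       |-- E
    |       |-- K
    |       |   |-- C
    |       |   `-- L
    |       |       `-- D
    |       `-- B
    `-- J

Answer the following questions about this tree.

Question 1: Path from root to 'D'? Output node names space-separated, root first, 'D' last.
Walk down from root: F -> H -> G -> A -> K -> L -> D

Answer: F H G A K L D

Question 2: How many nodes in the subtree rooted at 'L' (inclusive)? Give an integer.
Answer: 2

Derivation:
Subtree rooted at L contains: D, L
Count = 2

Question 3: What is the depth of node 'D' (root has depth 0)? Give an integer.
Answer: 6

Derivation:
Path from root to D: F -> H -> G -> A -> K -> L -> D
Depth = number of edges = 6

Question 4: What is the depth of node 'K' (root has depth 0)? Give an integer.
Path from root to K: F -> H -> G -> A -> K
Depth = number of edges = 4

Answer: 4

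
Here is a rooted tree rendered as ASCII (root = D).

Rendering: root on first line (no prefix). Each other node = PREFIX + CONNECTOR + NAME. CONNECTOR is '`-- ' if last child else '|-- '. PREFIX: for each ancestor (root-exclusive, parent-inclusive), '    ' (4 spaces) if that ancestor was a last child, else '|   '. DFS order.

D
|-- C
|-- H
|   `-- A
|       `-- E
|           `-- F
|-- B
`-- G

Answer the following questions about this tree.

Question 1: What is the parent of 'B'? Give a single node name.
Scan adjacency: B appears as child of D

Answer: D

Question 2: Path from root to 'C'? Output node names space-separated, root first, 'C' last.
Answer: D C

Derivation:
Walk down from root: D -> C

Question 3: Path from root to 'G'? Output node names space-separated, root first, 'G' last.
Answer: D G

Derivation:
Walk down from root: D -> G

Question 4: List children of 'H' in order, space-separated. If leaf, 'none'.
Node H's children (from adjacency): A

Answer: A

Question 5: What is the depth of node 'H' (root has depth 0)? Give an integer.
Path from root to H: D -> H
Depth = number of edges = 1

Answer: 1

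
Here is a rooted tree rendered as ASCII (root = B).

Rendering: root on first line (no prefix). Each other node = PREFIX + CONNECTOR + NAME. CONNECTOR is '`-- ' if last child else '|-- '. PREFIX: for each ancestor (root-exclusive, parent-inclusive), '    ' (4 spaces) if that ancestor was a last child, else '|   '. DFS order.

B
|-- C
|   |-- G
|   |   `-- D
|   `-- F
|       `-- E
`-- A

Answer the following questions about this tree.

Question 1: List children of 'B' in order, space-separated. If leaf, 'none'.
Node B's children (from adjacency): C, A

Answer: C A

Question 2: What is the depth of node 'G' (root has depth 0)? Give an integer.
Path from root to G: B -> C -> G
Depth = number of edges = 2

Answer: 2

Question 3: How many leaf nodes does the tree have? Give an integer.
Leaves (nodes with no children): A, D, E

Answer: 3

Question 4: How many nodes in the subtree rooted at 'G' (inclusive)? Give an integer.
Subtree rooted at G contains: D, G
Count = 2

Answer: 2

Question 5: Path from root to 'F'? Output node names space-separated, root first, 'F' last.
Answer: B C F

Derivation:
Walk down from root: B -> C -> F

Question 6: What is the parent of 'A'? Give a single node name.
Scan adjacency: A appears as child of B

Answer: B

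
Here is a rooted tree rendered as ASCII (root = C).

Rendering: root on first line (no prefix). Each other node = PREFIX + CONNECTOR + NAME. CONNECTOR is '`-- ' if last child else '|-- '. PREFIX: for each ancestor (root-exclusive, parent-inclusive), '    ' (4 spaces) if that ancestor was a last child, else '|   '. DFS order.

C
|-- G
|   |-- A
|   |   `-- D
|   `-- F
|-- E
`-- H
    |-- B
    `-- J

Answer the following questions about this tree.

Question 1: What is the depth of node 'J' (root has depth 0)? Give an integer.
Path from root to J: C -> H -> J
Depth = number of edges = 2

Answer: 2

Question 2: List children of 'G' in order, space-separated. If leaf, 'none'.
Answer: A F

Derivation:
Node G's children (from adjacency): A, F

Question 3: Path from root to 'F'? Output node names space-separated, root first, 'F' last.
Walk down from root: C -> G -> F

Answer: C G F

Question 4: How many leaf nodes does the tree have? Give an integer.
Leaves (nodes with no children): B, D, E, F, J

Answer: 5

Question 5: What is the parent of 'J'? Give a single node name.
Answer: H

Derivation:
Scan adjacency: J appears as child of H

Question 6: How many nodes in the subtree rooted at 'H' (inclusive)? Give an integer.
Answer: 3

Derivation:
Subtree rooted at H contains: B, H, J
Count = 3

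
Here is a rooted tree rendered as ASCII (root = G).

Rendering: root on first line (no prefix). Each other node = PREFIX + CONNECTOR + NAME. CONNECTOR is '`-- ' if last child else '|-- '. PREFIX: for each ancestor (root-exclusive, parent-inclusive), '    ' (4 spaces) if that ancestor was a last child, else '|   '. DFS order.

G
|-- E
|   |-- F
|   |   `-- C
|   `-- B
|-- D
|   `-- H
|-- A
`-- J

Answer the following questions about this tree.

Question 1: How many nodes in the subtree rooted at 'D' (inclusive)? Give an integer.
Subtree rooted at D contains: D, H
Count = 2

Answer: 2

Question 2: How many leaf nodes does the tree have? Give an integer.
Leaves (nodes with no children): A, B, C, H, J

Answer: 5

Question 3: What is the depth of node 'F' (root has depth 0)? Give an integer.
Answer: 2

Derivation:
Path from root to F: G -> E -> F
Depth = number of edges = 2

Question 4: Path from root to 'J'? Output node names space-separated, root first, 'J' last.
Answer: G J

Derivation:
Walk down from root: G -> J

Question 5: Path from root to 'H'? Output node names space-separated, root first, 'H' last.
Walk down from root: G -> D -> H

Answer: G D H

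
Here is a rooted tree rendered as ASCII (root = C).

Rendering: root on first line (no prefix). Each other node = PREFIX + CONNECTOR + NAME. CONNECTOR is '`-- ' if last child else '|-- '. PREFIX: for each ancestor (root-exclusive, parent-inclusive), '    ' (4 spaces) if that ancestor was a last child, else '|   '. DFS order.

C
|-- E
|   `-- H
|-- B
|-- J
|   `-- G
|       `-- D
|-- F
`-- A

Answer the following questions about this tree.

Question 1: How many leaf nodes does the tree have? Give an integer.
Leaves (nodes with no children): A, B, D, F, H

Answer: 5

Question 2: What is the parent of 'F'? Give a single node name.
Answer: C

Derivation:
Scan adjacency: F appears as child of C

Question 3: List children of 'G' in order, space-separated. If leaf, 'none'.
Answer: D

Derivation:
Node G's children (from adjacency): D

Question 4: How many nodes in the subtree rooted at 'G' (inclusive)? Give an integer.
Subtree rooted at G contains: D, G
Count = 2

Answer: 2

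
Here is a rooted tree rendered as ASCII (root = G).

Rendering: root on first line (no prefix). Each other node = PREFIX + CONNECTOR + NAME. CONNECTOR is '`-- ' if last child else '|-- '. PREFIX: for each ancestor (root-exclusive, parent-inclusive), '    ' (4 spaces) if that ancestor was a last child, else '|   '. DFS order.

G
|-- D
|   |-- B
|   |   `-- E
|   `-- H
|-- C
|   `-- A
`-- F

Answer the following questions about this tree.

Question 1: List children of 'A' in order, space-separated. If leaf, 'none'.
Answer: none

Derivation:
Node A's children (from adjacency): (leaf)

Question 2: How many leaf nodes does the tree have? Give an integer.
Answer: 4

Derivation:
Leaves (nodes with no children): A, E, F, H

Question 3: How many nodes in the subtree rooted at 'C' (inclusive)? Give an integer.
Answer: 2

Derivation:
Subtree rooted at C contains: A, C
Count = 2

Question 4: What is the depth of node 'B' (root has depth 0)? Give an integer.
Path from root to B: G -> D -> B
Depth = number of edges = 2

Answer: 2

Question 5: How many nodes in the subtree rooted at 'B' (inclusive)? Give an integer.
Answer: 2

Derivation:
Subtree rooted at B contains: B, E
Count = 2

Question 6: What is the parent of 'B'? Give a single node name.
Scan adjacency: B appears as child of D

Answer: D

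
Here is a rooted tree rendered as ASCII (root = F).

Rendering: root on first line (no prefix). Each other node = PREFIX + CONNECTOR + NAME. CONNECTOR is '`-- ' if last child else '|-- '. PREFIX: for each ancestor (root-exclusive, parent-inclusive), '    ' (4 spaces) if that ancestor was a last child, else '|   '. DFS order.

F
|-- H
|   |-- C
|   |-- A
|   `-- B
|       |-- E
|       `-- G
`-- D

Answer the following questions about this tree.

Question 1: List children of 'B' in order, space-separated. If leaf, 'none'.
Answer: E G

Derivation:
Node B's children (from adjacency): E, G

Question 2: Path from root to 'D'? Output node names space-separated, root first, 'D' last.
Answer: F D

Derivation:
Walk down from root: F -> D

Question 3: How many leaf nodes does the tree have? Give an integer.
Leaves (nodes with no children): A, C, D, E, G

Answer: 5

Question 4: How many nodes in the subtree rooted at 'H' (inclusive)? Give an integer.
Answer: 6

Derivation:
Subtree rooted at H contains: A, B, C, E, G, H
Count = 6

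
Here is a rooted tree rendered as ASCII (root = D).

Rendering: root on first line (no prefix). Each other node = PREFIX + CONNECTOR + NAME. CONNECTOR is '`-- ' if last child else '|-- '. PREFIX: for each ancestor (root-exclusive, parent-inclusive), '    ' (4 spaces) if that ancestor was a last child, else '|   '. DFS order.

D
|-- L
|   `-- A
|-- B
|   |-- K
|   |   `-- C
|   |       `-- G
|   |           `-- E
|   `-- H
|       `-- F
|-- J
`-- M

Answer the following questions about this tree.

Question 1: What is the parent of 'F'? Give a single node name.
Answer: H

Derivation:
Scan adjacency: F appears as child of H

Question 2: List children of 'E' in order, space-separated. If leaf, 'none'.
Node E's children (from adjacency): (leaf)

Answer: none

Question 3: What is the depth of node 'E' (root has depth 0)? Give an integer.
Answer: 5

Derivation:
Path from root to E: D -> B -> K -> C -> G -> E
Depth = number of edges = 5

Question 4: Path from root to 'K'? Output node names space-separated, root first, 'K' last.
Walk down from root: D -> B -> K

Answer: D B K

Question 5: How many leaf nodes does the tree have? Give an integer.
Leaves (nodes with no children): A, E, F, J, M

Answer: 5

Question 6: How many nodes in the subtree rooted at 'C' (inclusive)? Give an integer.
Answer: 3

Derivation:
Subtree rooted at C contains: C, E, G
Count = 3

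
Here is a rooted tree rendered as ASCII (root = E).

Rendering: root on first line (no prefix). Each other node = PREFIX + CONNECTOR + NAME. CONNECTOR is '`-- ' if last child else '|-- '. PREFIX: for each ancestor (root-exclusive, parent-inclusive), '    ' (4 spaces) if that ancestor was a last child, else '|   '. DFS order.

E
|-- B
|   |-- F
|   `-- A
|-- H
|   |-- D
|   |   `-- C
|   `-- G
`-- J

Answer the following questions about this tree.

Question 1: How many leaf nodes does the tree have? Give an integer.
Answer: 5

Derivation:
Leaves (nodes with no children): A, C, F, G, J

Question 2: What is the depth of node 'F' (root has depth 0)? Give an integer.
Answer: 2

Derivation:
Path from root to F: E -> B -> F
Depth = number of edges = 2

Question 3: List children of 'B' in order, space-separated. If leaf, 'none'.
Answer: F A

Derivation:
Node B's children (from adjacency): F, A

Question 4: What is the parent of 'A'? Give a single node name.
Answer: B

Derivation:
Scan adjacency: A appears as child of B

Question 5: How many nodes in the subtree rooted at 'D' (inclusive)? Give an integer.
Answer: 2

Derivation:
Subtree rooted at D contains: C, D
Count = 2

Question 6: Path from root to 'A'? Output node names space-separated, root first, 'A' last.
Walk down from root: E -> B -> A

Answer: E B A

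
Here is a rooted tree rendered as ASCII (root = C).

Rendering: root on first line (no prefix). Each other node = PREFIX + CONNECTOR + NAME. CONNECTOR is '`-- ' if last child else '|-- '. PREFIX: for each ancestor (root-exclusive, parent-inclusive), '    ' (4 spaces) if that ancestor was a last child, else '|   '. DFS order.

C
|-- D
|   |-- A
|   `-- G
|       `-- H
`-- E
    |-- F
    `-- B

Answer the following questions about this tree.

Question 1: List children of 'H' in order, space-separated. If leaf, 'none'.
Node H's children (from adjacency): (leaf)

Answer: none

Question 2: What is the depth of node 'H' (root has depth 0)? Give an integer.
Path from root to H: C -> D -> G -> H
Depth = number of edges = 3

Answer: 3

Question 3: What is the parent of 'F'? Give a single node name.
Answer: E

Derivation:
Scan adjacency: F appears as child of E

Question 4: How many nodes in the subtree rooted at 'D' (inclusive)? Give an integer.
Subtree rooted at D contains: A, D, G, H
Count = 4

Answer: 4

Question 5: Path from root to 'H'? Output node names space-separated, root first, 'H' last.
Answer: C D G H

Derivation:
Walk down from root: C -> D -> G -> H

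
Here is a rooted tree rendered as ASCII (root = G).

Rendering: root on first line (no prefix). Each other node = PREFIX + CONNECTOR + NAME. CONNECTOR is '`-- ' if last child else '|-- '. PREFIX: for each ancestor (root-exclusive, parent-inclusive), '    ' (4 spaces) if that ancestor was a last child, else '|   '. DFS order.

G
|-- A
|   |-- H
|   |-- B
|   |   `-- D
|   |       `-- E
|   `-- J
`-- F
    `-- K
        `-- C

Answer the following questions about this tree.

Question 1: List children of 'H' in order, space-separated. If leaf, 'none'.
Answer: none

Derivation:
Node H's children (from adjacency): (leaf)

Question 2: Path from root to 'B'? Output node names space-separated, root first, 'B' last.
Answer: G A B

Derivation:
Walk down from root: G -> A -> B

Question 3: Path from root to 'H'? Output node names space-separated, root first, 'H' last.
Answer: G A H

Derivation:
Walk down from root: G -> A -> H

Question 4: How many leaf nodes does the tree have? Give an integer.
Leaves (nodes with no children): C, E, H, J

Answer: 4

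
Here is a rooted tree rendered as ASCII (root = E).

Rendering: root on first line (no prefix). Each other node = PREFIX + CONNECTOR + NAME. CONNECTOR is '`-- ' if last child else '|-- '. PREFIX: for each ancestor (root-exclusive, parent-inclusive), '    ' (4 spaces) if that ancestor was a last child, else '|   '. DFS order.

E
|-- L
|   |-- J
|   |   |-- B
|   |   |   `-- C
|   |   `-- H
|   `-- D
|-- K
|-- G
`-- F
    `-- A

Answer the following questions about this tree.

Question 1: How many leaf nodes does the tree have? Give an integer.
Answer: 6

Derivation:
Leaves (nodes with no children): A, C, D, G, H, K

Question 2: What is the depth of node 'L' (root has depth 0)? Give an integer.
Path from root to L: E -> L
Depth = number of edges = 1

Answer: 1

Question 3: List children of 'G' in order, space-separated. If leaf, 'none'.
Node G's children (from adjacency): (leaf)

Answer: none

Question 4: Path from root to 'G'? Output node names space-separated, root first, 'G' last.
Walk down from root: E -> G

Answer: E G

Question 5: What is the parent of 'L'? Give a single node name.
Answer: E

Derivation:
Scan adjacency: L appears as child of E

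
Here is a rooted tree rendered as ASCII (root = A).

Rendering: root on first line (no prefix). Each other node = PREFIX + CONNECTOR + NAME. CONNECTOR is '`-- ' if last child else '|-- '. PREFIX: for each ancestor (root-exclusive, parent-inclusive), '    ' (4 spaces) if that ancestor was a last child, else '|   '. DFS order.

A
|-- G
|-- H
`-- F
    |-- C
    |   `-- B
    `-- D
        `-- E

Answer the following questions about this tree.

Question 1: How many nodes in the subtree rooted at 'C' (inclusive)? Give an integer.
Answer: 2

Derivation:
Subtree rooted at C contains: B, C
Count = 2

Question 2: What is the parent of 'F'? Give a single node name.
Answer: A

Derivation:
Scan adjacency: F appears as child of A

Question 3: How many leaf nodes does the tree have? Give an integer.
Answer: 4

Derivation:
Leaves (nodes with no children): B, E, G, H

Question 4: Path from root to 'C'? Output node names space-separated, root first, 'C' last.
Walk down from root: A -> F -> C

Answer: A F C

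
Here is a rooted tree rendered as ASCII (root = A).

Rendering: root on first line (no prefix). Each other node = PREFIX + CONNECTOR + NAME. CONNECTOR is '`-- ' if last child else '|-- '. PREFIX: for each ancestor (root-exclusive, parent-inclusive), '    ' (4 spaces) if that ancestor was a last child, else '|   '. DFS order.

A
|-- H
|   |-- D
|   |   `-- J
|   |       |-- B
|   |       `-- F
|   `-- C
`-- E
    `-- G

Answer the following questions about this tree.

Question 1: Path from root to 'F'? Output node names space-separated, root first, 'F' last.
Answer: A H D J F

Derivation:
Walk down from root: A -> H -> D -> J -> F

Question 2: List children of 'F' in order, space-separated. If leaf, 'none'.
Answer: none

Derivation:
Node F's children (from adjacency): (leaf)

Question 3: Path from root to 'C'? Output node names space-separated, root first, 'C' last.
Answer: A H C

Derivation:
Walk down from root: A -> H -> C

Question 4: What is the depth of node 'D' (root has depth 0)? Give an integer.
Path from root to D: A -> H -> D
Depth = number of edges = 2

Answer: 2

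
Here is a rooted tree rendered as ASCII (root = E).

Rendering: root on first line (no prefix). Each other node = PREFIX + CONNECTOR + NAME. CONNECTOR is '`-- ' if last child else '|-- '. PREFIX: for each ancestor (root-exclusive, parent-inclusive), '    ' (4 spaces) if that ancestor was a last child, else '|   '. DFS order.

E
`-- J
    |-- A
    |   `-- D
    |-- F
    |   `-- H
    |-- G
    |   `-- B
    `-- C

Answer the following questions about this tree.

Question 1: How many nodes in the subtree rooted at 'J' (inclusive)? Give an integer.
Answer: 8

Derivation:
Subtree rooted at J contains: A, B, C, D, F, G, H, J
Count = 8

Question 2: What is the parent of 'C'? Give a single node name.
Scan adjacency: C appears as child of J

Answer: J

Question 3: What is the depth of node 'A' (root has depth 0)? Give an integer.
Path from root to A: E -> J -> A
Depth = number of edges = 2

Answer: 2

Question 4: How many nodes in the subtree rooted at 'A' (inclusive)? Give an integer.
Subtree rooted at A contains: A, D
Count = 2

Answer: 2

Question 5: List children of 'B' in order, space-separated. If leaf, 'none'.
Node B's children (from adjacency): (leaf)

Answer: none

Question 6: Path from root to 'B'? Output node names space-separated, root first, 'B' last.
Answer: E J G B

Derivation:
Walk down from root: E -> J -> G -> B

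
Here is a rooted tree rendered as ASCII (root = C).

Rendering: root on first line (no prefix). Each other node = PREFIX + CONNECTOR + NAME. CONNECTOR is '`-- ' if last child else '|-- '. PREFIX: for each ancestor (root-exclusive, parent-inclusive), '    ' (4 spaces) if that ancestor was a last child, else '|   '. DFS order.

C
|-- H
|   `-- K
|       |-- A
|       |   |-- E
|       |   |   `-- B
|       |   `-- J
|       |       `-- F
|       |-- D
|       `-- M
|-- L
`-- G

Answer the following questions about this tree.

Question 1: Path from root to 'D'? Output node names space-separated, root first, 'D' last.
Answer: C H K D

Derivation:
Walk down from root: C -> H -> K -> D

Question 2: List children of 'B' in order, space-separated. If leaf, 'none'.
Answer: none

Derivation:
Node B's children (from adjacency): (leaf)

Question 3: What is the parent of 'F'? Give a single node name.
Scan adjacency: F appears as child of J

Answer: J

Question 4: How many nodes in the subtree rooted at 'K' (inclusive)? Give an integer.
Subtree rooted at K contains: A, B, D, E, F, J, K, M
Count = 8

Answer: 8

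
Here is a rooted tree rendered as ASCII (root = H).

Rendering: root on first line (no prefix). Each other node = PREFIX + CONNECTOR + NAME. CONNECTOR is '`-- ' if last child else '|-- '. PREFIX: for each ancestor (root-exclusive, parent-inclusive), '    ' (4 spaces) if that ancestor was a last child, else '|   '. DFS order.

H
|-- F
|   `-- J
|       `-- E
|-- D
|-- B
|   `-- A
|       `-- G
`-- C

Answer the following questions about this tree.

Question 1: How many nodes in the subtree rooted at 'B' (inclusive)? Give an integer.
Subtree rooted at B contains: A, B, G
Count = 3

Answer: 3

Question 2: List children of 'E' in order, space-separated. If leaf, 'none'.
Node E's children (from adjacency): (leaf)

Answer: none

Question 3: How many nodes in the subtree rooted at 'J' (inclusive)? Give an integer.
Answer: 2

Derivation:
Subtree rooted at J contains: E, J
Count = 2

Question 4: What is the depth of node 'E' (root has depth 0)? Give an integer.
Answer: 3

Derivation:
Path from root to E: H -> F -> J -> E
Depth = number of edges = 3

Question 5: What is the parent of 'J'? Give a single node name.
Answer: F

Derivation:
Scan adjacency: J appears as child of F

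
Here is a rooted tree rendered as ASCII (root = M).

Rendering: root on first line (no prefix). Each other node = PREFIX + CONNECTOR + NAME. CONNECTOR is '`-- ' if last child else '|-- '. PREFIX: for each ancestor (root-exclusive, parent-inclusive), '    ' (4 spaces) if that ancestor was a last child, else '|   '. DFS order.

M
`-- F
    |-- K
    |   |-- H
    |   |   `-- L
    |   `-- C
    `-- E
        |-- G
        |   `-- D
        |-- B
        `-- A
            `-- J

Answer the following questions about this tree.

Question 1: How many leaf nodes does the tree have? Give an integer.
Answer: 5

Derivation:
Leaves (nodes with no children): B, C, D, J, L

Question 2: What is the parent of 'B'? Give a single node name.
Scan adjacency: B appears as child of E

Answer: E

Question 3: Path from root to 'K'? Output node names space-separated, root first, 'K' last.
Answer: M F K

Derivation:
Walk down from root: M -> F -> K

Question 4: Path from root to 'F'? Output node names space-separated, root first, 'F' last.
Walk down from root: M -> F

Answer: M F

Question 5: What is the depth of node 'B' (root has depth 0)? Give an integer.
Path from root to B: M -> F -> E -> B
Depth = number of edges = 3

Answer: 3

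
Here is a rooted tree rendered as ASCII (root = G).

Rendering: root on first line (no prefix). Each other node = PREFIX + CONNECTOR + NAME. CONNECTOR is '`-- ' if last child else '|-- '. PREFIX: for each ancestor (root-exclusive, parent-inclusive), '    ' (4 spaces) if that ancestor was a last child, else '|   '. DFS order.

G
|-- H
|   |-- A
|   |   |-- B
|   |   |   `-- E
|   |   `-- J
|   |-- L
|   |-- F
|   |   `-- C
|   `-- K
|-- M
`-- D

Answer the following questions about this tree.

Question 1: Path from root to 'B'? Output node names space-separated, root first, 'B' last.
Answer: G H A B

Derivation:
Walk down from root: G -> H -> A -> B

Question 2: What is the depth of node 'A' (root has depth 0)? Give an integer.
Answer: 2

Derivation:
Path from root to A: G -> H -> A
Depth = number of edges = 2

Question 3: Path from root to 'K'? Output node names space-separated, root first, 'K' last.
Answer: G H K

Derivation:
Walk down from root: G -> H -> K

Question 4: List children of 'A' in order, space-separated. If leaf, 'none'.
Answer: B J

Derivation:
Node A's children (from adjacency): B, J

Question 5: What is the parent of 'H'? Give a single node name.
Answer: G

Derivation:
Scan adjacency: H appears as child of G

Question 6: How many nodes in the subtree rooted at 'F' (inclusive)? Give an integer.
Answer: 2

Derivation:
Subtree rooted at F contains: C, F
Count = 2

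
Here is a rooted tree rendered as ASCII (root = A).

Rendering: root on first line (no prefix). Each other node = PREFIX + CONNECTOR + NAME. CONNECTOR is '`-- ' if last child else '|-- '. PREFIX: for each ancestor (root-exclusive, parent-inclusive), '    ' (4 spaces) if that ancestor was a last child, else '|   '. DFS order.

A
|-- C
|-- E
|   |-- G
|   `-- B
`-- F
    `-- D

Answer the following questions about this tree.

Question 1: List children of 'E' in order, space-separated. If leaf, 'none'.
Node E's children (from adjacency): G, B

Answer: G B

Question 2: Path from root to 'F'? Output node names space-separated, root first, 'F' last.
Answer: A F

Derivation:
Walk down from root: A -> F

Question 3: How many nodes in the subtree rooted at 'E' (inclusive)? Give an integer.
Subtree rooted at E contains: B, E, G
Count = 3

Answer: 3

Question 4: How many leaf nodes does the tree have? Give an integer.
Answer: 4

Derivation:
Leaves (nodes with no children): B, C, D, G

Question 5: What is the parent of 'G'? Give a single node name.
Answer: E

Derivation:
Scan adjacency: G appears as child of E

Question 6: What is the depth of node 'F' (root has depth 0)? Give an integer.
Path from root to F: A -> F
Depth = number of edges = 1

Answer: 1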